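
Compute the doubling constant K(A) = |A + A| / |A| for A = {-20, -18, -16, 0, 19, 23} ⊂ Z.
K = |A + A| / |A| = 19/6

Enumerate A + A = {a + b : a, b ∈ A}. With |A| = 6, there are |A|^2 = 36 ordered sum pairs; collecting distinct values, A + A = {-40, -38, -36, -34, -32, -20, -18, -16, -1, 0, 1, 3, 5, 7, 19, 23, 38, 42, 46}, so |A + A| = 19. Thus K = 19/6. For comparison, the minimum possible |A + A| over all 6-element sets is 2·6 − 1 = 11 (so min K = 11/6), attained only by arithmetic progressions.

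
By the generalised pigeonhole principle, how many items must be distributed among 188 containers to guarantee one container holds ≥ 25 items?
n = (25 − 1)·188 + 1 = 4513

By the generalised pigeonhole principle, to guarantee some box contains ≥ r objects we need more than (r − 1) · k objects total. Threshold: n = (r − 1) · k + 1. With r = 25 and k = 188: n = 24 · 188 + 1 = 4512 + 1 = 4513. For n = 4512 = 24 · 188, we can put exactly 24 objects in every box, avoiding 25 in any single one — so 4513 is tight.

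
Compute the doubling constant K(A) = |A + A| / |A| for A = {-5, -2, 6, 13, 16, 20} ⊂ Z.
K = |A + A| / |A| = 19/6

Enumerate A + A = {a + b : a, b ∈ A}. With |A| = 6, there are |A|^2 = 36 ordered sum pairs; collecting distinct values, A + A = {-10, -7, -4, 1, 4, 8, 11, 12, 14, 15, 18, 19, 22, 26, 29, 32, 33, 36, 40}, so |A + A| = 19. Thus K = 19/6. For comparison, the minimum possible |A + A| over all 6-element sets is 2·6 − 1 = 11 (so min K = 11/6), attained only by arithmetic progressions.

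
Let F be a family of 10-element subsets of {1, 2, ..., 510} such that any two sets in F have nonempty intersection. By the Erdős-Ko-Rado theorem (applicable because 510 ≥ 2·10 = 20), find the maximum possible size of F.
max |F| = C(509, 9) = 5885837674864462601

The Erdős-Ko-Rado theorem states: for n ≥ 2k, an intersecting family of k-subsets of an n-element set has size at most C(n − 1, k − 1), with equality for 'star' families {A ⊆ [n] : |A| = k, i ∈ A} (fix an element i). For n = 510, k = 10: C(509, 9) = 5885837674864462601.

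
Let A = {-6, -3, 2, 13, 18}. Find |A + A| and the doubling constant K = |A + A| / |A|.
K = |A + A| / |A| = 14/5

Enumerate A + A = {a + b : a, b ∈ A}. With |A| = 5, there are |A|^2 = 25 ordered sum pairs; collecting distinct values, A + A = {-12, -9, -6, -4, -1, 4, 7, 10, 12, 15, 20, 26, 31, 36}, so |A + A| = 14. Thus K = 14/5. For comparison, the minimum possible |A + A| over all 5-element sets is 2·5 − 1 = 9 (so min K = 9/5), attained only by arithmetic progressions.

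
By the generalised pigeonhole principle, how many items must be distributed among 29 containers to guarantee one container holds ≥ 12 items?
n = (12 − 1)·29 + 1 = 320

By the generalised pigeonhole principle, to guarantee some box contains ≥ r objects we need more than (r − 1) · k objects total. Threshold: n = (r − 1) · k + 1. With r = 12 and k = 29: n = 11 · 29 + 1 = 319 + 1 = 320. For n = 319 = 11 · 29, we can put exactly 11 objects in every box, avoiding 12 in any single one — so 320 is tight.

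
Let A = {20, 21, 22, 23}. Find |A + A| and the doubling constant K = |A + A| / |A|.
K = |A + A| / |A| = 7/4

Enumerate A + A = {a + b : a, b ∈ A}. With |A| = 4, there are |A|^2 = 16 ordered sum pairs; collecting distinct values, A + A = {40, 41, 42, 43, 44, 45, 46}, so |A + A| = 7. Thus K = 7/4. Here |A + A| = 2|A| − 1 = 7, the minimum possible — so K = 7/4 is minimal, which holds iff A is an arithmetic progression.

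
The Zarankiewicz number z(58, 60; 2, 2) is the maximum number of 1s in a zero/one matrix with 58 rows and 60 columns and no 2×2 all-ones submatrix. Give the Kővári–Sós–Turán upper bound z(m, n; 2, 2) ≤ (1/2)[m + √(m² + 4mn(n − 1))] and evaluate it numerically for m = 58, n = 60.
z(58, 60; 2, 2) ≤ (1/2)[58 + √(58² + 4·58·60·59)] = (1/2)[58 + √824644] = 483.0496

Kővári–Sós–Turán: let r_1, ..., r_58 be the row sums and z = Σ r_i the total number of 1s. Each pair of columns can share at most one row with both entries 1 (else a 2×2 all-ones block appears), so Σ_i C(r_i, 2) ≤ C(60, 2) = 1770. By convexity Σ_i C(r_i, 2) ≥ 58·C(z/58, 2) = z(z − 58)/(2·58), giving z² − 58z − 58·60·59 ≤ 0 and hence z ≤ (1/2)[58 + √(3364 + 4·205320)] = (1/2)[58 + √824644] ≈ (1/2)(58 + 908.0991) = 483.0496.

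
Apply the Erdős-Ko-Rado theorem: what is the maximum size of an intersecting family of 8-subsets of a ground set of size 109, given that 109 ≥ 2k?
max |F| = C(108, 7) = 27883218168

Erdős-Ko-Rado (1961): when n ≥ 2k, max |F| = C(n−1, k−1). The bound is attained by the star {A : i ∈ A} for any fixed i ∈ [n]. Here C(109−1, 8−1) = C(108, 7) = 27883218168.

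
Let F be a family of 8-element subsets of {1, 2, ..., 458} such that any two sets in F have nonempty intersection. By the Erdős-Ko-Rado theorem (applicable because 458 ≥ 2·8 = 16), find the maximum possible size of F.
max |F| = C(457, 7) = 788734675816516

Erdős-Ko-Rado (1961): when n ≥ 2k, max |F| = C(n−1, k−1). The bound is attained by the star {A : i ∈ A} for any fixed i ∈ [n]. Here C(458−1, 8−1) = C(457, 7) = 788734675816516.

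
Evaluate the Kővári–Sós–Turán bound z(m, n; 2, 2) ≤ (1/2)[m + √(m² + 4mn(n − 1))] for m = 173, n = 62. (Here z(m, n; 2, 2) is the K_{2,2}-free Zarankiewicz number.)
z(173, 62; 2, 2) ≤ (1/2)[173 + √(173² + 4·173·62·61)] = (1/2)[173 + √2647073] = 899.9914

Kővári–Sós–Turán: let r_1, ..., r_173 be the row sums and z = Σ r_i the total number of 1s. Each pair of columns can share at most one row with both entries 1 (else a 2×2 all-ones block appears), so Σ_i C(r_i, 2) ≤ C(62, 2) = 1891. By convexity Σ_i C(r_i, 2) ≥ 173·C(z/173, 2) = z(z − 173)/(2·173), giving z² − 173z − 173·62·61 ≤ 0 and hence z ≤ (1/2)[173 + √(29929 + 4·654286)] = (1/2)[173 + √2647073] ≈ (1/2)(173 + 1626.9828) = 899.9914.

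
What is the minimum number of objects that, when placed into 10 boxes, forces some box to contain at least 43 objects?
n = (43 − 1)·10 + 1 = 421

By the generalised pigeonhole principle, to guarantee some box contains ≥ r objects we need more than (r − 1) · k objects total. Threshold: n = (r − 1) · k + 1. With r = 43 and k = 10: n = 42 · 10 + 1 = 420 + 1 = 421. For n = 420 = 42 · 10, we can put exactly 42 objects in every box, avoiding 43 in any single one — so 421 is tight.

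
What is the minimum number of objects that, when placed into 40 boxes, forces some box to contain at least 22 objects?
n = (22 − 1)·40 + 1 = 841

By the generalised pigeonhole principle, to guarantee some box contains ≥ r objects we need more than (r − 1) · k objects total. Threshold: n = (r − 1) · k + 1. With r = 22 and k = 40: n = 21 · 40 + 1 = 840 + 1 = 841. For n = 840 = 21 · 40, we can put exactly 21 objects in every box, avoiding 22 in any single one — so 841 is tight.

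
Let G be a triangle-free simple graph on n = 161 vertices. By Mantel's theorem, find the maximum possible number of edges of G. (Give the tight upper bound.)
ex(161, K_3) = ⌊161^2/4⌋ = 6480

Mantel (1907): a triangle-free graph on n vertices has at most ⌊n^2/4⌋ edges, with equality for the complete bipartite graph K_{⌊n/2⌋, ⌈n/2⌉}. For n = 161: ⌊161^2/4⌋ = ⌊25921/4⌋ = 6480. The extremal graph is K_{80, 81}, which has 80·81 = 6480 edges.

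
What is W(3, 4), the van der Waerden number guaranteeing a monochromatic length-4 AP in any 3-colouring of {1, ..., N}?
W(3, 4) = 293

This is a classical value, W(3, 4) = 293, established by combining an explicit 3-colouring of {1, ..., 292} with no monochromatic 4-AP (giving the lower bound W(3, 4) > 292) and a finite case analysis / exhaustive computer search showing every 3-colouring of {1, ..., 293} has such an AP.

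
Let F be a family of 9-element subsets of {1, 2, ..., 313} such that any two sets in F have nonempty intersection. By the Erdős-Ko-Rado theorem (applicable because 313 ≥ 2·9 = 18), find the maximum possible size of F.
max |F| = C(312, 8) = 2034346802568795

The Erdős-Ko-Rado theorem states: for n ≥ 2k, an intersecting family of k-subsets of an n-element set has size at most C(n − 1, k − 1), with equality for 'star' families {A ⊆ [n] : |A| = k, i ∈ A} (fix an element i). For n = 313, k = 9: C(312, 8) = 2034346802568795.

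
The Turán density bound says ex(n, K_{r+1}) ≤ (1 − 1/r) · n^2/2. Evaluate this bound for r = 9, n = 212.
Turán density bound = (8/9) · 212^2/2 = 179776/9 ≈ 19975.1111

Turán's theorem: ex(n, K_{r+1}) is achieved by the complete r-partite Turán graph T(n, r) with parts as balanced as possible, and is at most (1 − 1/r) · n^2/2. For r = 9, n = 212: the density bound is (8/9) · 44944/2 = 179776/9 ≈ 19975.1111. The integer-valued extremum is e(T(212, 9)) = 19974, which is strictly less than the density bound 179776/9 since 9 ∤ 212 (the parts of T(212, 9) cannot all be equal).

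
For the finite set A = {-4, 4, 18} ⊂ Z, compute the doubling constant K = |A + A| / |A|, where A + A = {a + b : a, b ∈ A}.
K = |A + A| / |A| = 6/3 = 2

Enumerate A + A = {a + b : a, b ∈ A}. With |A| = 3, there are |A|^2 = 9 ordered sum pairs; collecting distinct values, A + A = {-8, 0, 8, 14, 22, 36}, so |A + A| = 6. Thus K = 6/3 = 2. For comparison, the minimum possible |A + A| over all 3-element sets is 2·3 − 1 = 5 (so min K = 5/3), attained only by arithmetic progressions.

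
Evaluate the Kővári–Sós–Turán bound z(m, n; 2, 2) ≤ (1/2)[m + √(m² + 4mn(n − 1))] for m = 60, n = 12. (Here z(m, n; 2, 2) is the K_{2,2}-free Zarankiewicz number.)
z(60, 12; 2, 2) ≤ (1/2)[60 + √(60² + 4·60·12·11)] = (1/2)[60 + √35280] = 123.9149

Kővári–Sós–Turán: let r_1, ..., r_60 be the row sums and z = Σ r_i the total number of 1s. Each pair of columns can share at most one row with both entries 1 (else a 2×2 all-ones block appears), so Σ_i C(r_i, 2) ≤ C(12, 2) = 66. By convexity Σ_i C(r_i, 2) ≥ 60·C(z/60, 2) = z(z − 60)/(2·60), giving z² − 60z − 60·12·11 ≤ 0 and hence z ≤ (1/2)[60 + √(3600 + 4·7920)] = (1/2)[60 + √35280] ≈ (1/2)(60 + 187.8297) = 123.9149.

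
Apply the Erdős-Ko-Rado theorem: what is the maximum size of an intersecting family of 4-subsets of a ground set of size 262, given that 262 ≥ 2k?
max |F| = C(261, 3) = 2929290

The Erdős-Ko-Rado theorem states: for n ≥ 2k, an intersecting family of k-subsets of an n-element set has size at most C(n − 1, k − 1), with equality for 'star' families {A ⊆ [n] : |A| = k, i ∈ A} (fix an element i). For n = 262, k = 4: C(261, 3) = 2929290.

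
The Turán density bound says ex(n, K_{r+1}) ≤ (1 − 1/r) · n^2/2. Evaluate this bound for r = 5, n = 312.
Turán density bound = (4/5) · 312^2/2 = 194688/5 ≈ 38937.6

Turán's theorem: ex(n, K_{r+1}) is achieved by the complete r-partite Turán graph T(n, r) with parts as balanced as possible, and is at most (1 − 1/r) · n^2/2. For r = 5, n = 312: the density bound is (4/5) · 97344/2 = 194688/5 ≈ 38937.6. The integer-valued extremum is e(T(312, 5)) = 38937, which is strictly less than the density bound 194688/5 since 5 ∤ 312 (the parts of T(312, 5) cannot all be equal).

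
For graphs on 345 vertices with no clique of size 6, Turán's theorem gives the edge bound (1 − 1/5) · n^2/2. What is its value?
Turán density bound = (4/5) · 345^2/2 = 47610

Turán's theorem: ex(n, K_{r+1}) is achieved by the complete r-partite Turán graph T(n, r) with parts as balanced as possible, and is at most (1 − 1/r) · n^2/2. For r = 5, n = 345: the density bound is (4/5) · 119025/2 = 47610. Since 5 ∣ 345, the Turán graph T(345, 5) has parts of equal size 69, and its edge count e(T(345, 5)) = 47610 attains the density bound exactly.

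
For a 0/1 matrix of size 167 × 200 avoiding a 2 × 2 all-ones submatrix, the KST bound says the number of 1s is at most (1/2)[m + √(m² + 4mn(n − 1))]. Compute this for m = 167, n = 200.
z(167, 200; 2, 2) ≤ (1/2)[167 + √(167² + 4·167·200·199)] = (1/2)[167 + √26614289] = 2662.9519

Kővári–Sós–Turán: let r_1, ..., r_167 be the row sums and z = Σ r_i the total number of 1s. Each pair of columns can share at most one row with both entries 1 (else a 2×2 all-ones block appears), so Σ_i C(r_i, 2) ≤ C(200, 2) = 19900. By convexity Σ_i C(r_i, 2) ≥ 167·C(z/167, 2) = z(z − 167)/(2·167), giving z² − 167z − 167·200·199 ≤ 0 and hence z ≤ (1/2)[167 + √(27889 + 4·6646600)] = (1/2)[167 + √26614289] ≈ (1/2)(167 + 5158.9039) = 2662.9519.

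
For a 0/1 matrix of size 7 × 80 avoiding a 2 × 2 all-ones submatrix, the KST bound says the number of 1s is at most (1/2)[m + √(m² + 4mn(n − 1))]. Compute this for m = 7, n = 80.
z(7, 80; 2, 2) ≤ (1/2)[7 + √(7² + 4·7·80·79)] = (1/2)[7 + √177009] = 213.8622

Kővári–Sós–Turán: let r_1, ..., r_7 be the row sums and z = Σ r_i the total number of 1s. Each pair of columns can share at most one row with both entries 1 (else a 2×2 all-ones block appears), so Σ_i C(r_i, 2) ≤ C(80, 2) = 3160. By convexity Σ_i C(r_i, 2) ≥ 7·C(z/7, 2) = z(z − 7)/(2·7), giving z² − 7z − 7·80·79 ≤ 0 and hence z ≤ (1/2)[7 + √(49 + 4·44240)] = (1/2)[7 + √177009] ≈ (1/2)(7 + 420.7244) = 213.8622.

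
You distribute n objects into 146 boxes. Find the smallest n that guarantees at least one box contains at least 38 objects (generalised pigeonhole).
n = (38 − 1)·146 + 1 = 5403

By the generalised pigeonhole principle, to guarantee some box contains ≥ r objects we need more than (r − 1) · k objects total. Threshold: n = (r − 1) · k + 1. With r = 38 and k = 146: n = 37 · 146 + 1 = 5402 + 1 = 5403. For n = 5402 = 37 · 146, we can put exactly 37 objects in every box, avoiding 38 in any single one — so 5403 is tight.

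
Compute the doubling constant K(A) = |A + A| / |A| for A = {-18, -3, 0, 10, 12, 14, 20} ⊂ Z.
K = |A + A| / |A| = 25/7

Enumerate A + A = {a + b : a, b ∈ A}. With |A| = 7, there are |A|^2 = 49 ordered sum pairs; collecting distinct values, A + A = {-36, -21, -18, -8, -6, -4, -3, 0, 2, 7, 9, 10, 11, 12, 14, 17, 20, 22, 24, 26, 28, 30, 32, 34, 40}, so |A + A| = 25. Thus K = 25/7. For comparison, the minimum possible |A + A| over all 7-element sets is 2·7 − 1 = 13 (so min K = 13/7), attained only by arithmetic progressions.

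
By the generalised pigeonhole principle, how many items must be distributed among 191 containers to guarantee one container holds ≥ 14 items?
n = (14 − 1)·191 + 1 = 2484

By the generalised pigeonhole principle, to guarantee some box contains ≥ r objects we need more than (r − 1) · k objects total. Threshold: n = (r − 1) · k + 1. With r = 14 and k = 191: n = 13 · 191 + 1 = 2483 + 1 = 2484. For n = 2483 = 13 · 191, we can put exactly 13 objects in every box, avoiding 14 in any single one — so 2484 is tight.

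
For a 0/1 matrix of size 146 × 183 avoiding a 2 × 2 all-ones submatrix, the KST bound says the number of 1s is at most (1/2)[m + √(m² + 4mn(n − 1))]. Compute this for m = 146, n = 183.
z(146, 183; 2, 2) ≤ (1/2)[146 + √(146² + 4·146·183·182)] = (1/2)[146 + √19472020] = 2279.3556

Kővári–Sós–Turán: let r_1, ..., r_146 be the row sums and z = Σ r_i the total number of 1s. Each pair of columns can share at most one row with both entries 1 (else a 2×2 all-ones block appears), so Σ_i C(r_i, 2) ≤ C(183, 2) = 16653. By convexity Σ_i C(r_i, 2) ≥ 146·C(z/146, 2) = z(z − 146)/(2·146), giving z² − 146z − 146·183·182 ≤ 0 and hence z ≤ (1/2)[146 + √(21316 + 4·4862676)] = (1/2)[146 + √19472020] ≈ (1/2)(146 + 4412.7112) = 2279.3556.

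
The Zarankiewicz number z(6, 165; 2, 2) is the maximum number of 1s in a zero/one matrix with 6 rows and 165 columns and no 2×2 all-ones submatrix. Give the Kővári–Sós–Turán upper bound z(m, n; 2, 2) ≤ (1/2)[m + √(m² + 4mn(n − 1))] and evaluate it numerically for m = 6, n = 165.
z(6, 165; 2, 2) ≤ (1/2)[6 + √(6² + 4·6·165·164)] = (1/2)[6 + √649476] = 405.9504

Kővári–Sós–Turán: let r_1, ..., r_6 be the row sums and z = Σ r_i the total number of 1s. Each pair of columns can share at most one row with both entries 1 (else a 2×2 all-ones block appears), so Σ_i C(r_i, 2) ≤ C(165, 2) = 13530. By convexity Σ_i C(r_i, 2) ≥ 6·C(z/6, 2) = z(z − 6)/(2·6), giving z² − 6z − 6·165·164 ≤ 0 and hence z ≤ (1/2)[6 + √(36 + 4·162360)] = (1/2)[6 + √649476] ≈ (1/2)(6 + 805.9007) = 405.9504.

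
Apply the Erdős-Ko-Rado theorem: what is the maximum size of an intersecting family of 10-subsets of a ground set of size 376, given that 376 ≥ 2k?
max |F| = C(375, 9) = 366866022765580250

The Erdős-Ko-Rado theorem states: for n ≥ 2k, an intersecting family of k-subsets of an n-element set has size at most C(n − 1, k − 1), with equality for 'star' families {A ⊆ [n] : |A| = k, i ∈ A} (fix an element i). For n = 376, k = 10: C(375, 9) = 366866022765580250.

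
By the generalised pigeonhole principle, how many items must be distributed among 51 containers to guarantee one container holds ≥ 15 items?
n = (15 − 1)·51 + 1 = 715

By the generalised pigeonhole principle, to guarantee some box contains ≥ r objects we need more than (r − 1) · k objects total. Threshold: n = (r − 1) · k + 1. With r = 15 and k = 51: n = 14 · 51 + 1 = 714 + 1 = 715. For n = 714 = 14 · 51, we can put exactly 14 objects in every box, avoiding 15 in any single one — so 715 is tight.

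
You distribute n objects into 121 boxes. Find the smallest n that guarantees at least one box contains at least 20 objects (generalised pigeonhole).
n = (20 − 1)·121 + 1 = 2300

By the generalised pigeonhole principle, to guarantee some box contains ≥ r objects we need more than (r − 1) · k objects total. Threshold: n = (r − 1) · k + 1. With r = 20 and k = 121: n = 19 · 121 + 1 = 2299 + 1 = 2300. For n = 2299 = 19 · 121, we can put exactly 19 objects in every box, avoiding 20 in any single one — so 2300 is tight.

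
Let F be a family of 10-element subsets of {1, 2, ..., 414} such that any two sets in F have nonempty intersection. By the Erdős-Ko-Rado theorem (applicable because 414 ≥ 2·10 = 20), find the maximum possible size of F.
max |F| = C(413, 9) = 882406808776026765

Erdős-Ko-Rado (1961): when n ≥ 2k, max |F| = C(n−1, k−1). The bound is attained by the star {A : i ∈ A} for any fixed i ∈ [n]. Here C(414−1, 10−1) = C(413, 9) = 882406808776026765.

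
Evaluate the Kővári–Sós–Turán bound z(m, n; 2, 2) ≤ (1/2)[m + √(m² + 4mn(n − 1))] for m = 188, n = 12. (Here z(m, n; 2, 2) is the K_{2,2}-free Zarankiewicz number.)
z(188, 12; 2, 2) ≤ (1/2)[188 + √(188² + 4·188·12·11)] = (1/2)[188 + √134608] = 277.4448

Kővári–Sós–Turán: let r_1, ..., r_188 be the row sums and z = Σ r_i the total number of 1s. Each pair of columns can share at most one row with both entries 1 (else a 2×2 all-ones block appears), so Σ_i C(r_i, 2) ≤ C(12, 2) = 66. By convexity Σ_i C(r_i, 2) ≥ 188·C(z/188, 2) = z(z − 188)/(2·188), giving z² − 188z − 188·12·11 ≤ 0 and hence z ≤ (1/2)[188 + √(35344 + 4·24816)] = (1/2)[188 + √134608] ≈ (1/2)(188 + 366.8896) = 277.4448.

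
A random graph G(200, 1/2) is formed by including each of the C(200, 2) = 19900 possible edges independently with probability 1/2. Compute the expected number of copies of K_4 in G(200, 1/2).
E[# K_4] = C(200, 4) · (1/2)^C(4, 2) = 64684950 / 2^6 = 32342475/32 = 1010702.34375

For each 4-subset S of vertices (there are C(200, 4) = 64684950 such S), let X_S = 1 if S induces a K_4 (all C(4, 2) = 6 edges present). Then P(X_S = 1) = (1/2)^6 = 1/64. By linearity of expectation, E[# K_4] = C(200, 4) · (1/2)^6 = 64684950 / 64 = 32342475/32 = 1010702.34375.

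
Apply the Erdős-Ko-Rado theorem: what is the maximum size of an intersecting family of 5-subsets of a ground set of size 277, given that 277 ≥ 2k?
max |F| = C(276, 4) = 236561325

The Erdős-Ko-Rado theorem states: for n ≥ 2k, an intersecting family of k-subsets of an n-element set has size at most C(n − 1, k − 1), with equality for 'star' families {A ⊆ [n] : |A| = k, i ∈ A} (fix an element i). For n = 277, k = 5: C(276, 4) = 236561325.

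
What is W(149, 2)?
W(149, 2) = 149 + 1 = 150

A 2-term AP is any pair of integers, so a monochromatic 2-AP exists iff some colour is used at least twice. With 149 colours, the colouring i ↦ i on {1, ..., 149} uses each colour once, avoiding any monochromatic pair, so W(149, 2) > 149. For {1, ..., 150}, pigeonhole forces two integers of the same colour, which form a monochromatic 2-AP. Hence W(149, 2) = 150.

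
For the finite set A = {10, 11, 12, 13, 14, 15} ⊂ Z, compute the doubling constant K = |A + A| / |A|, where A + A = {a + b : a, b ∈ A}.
K = |A + A| / |A| = 11/6

Enumerate A + A = {a + b : a, b ∈ A}. With |A| = 6, there are |A|^2 = 36 ordered sum pairs; collecting distinct values, A + A = {20, 21, 22, 23, 24, 25, 26, 27, 28, 29, 30}, so |A + A| = 11. Thus K = 11/6. Here |A + A| = 2|A| − 1 = 11, the minimum possible — so K = 11/6 is minimal, which holds iff A is an arithmetic progression.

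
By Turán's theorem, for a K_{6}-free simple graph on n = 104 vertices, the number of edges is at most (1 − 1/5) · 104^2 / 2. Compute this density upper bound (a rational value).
Turán density bound = (4/5) · 104^2/2 = 21632/5 ≈ 4326.4

Turán's theorem: ex(n, K_{r+1}) is achieved by the complete r-partite Turán graph T(n, r) with parts as balanced as possible, and is at most (1 − 1/r) · n^2/2. For r = 5, n = 104: the density bound is (4/5) · 10816/2 = 21632/5 ≈ 4326.4. The integer-valued extremum is e(T(104, 5)) = 4326, which is strictly less than the density bound 21632/5 since 5 ∤ 104 (the parts of T(104, 5) cannot all be equal).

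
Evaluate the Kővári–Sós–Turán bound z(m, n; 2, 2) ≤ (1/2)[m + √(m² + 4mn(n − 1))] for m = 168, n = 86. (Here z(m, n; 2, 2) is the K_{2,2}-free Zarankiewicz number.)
z(168, 86; 2, 2) ≤ (1/2)[168 + √(168² + 4·168·86·85)] = (1/2)[168 + √4940544] = 1195.3667

Kővári–Sós–Turán: let r_1, ..., r_168 be the row sums and z = Σ r_i the total number of 1s. Each pair of columns can share at most one row with both entries 1 (else a 2×2 all-ones block appears), so Σ_i C(r_i, 2) ≤ C(86, 2) = 3655. By convexity Σ_i C(r_i, 2) ≥ 168·C(z/168, 2) = z(z − 168)/(2·168), giving z² − 168z − 168·86·85 ≤ 0 and hence z ≤ (1/2)[168 + √(28224 + 4·1228080)] = (1/2)[168 + √4940544] ≈ (1/2)(168 + 2222.7335) = 1195.3667.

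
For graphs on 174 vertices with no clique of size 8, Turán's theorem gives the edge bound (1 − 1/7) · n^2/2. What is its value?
Turán density bound = (6/7) · 174^2/2 = 90828/7 ≈ 12975.4286

Turán's theorem: ex(n, K_{r+1}) is achieved by the complete r-partite Turán graph T(n, r) with parts as balanced as possible, and is at most (1 − 1/r) · n^2/2. For r = 7, n = 174: the density bound is (6/7) · 30276/2 = 90828/7 ≈ 12975.4286. The integer-valued extremum is e(T(174, 7)) = 12975, which is strictly less than the density bound 90828/7 since 7 ∤ 174 (the parts of T(174, 7) cannot all be equal).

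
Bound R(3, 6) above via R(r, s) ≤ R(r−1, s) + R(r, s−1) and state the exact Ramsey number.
R(3, 6) ≤ R(2, 6) + R(3, 5) = 6 + 14 = 20; exact value R(3, 6) = 18.

The Erdős–Szekeres recurrence R(r, s) ≤ R(r−1, s) + R(r, s−1) applied to (r, s) = (3, 6) gives
  R(3, 6) ≤ R(2, 6) + R(3, 5) = 6 + 14 = 20.
(Recall R(2, k) = k and R is symmetric.) The recurrence is not tight here (it gives 20, but the exact value is R(3, 6) = 18); the tight upper bound requires a sharper argument than the simple recurrence, combined with a lower-bound construction on K_{17}.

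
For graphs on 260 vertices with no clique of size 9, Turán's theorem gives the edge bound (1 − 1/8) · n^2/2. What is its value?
Turán density bound = (7/8) · 260^2/2 = 29575

Turán's theorem: ex(n, K_{r+1}) is achieved by the complete r-partite Turán graph T(n, r) with parts as balanced as possible, and is at most (1 − 1/r) · n^2/2. For r = 8, n = 260: the density bound is (7/8) · 67600/2 = 29575. The integer-valued extremum is e(T(260, 8)) = 29574, which is strictly less than the density bound 29575 since 8 ∤ 260 (the parts of T(260, 8) cannot all be equal).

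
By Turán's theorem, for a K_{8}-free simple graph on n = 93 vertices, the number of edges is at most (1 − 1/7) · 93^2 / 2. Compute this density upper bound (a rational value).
Turán density bound = (6/7) · 93^2/2 = 25947/7 ≈ 3706.7143

Turán's theorem: ex(n, K_{r+1}) is achieved by the complete r-partite Turán graph T(n, r) with parts as balanced as possible, and is at most (1 − 1/r) · n^2/2. For r = 7, n = 93: the density bound is (6/7) · 8649/2 = 25947/7 ≈ 3706.7143. The integer-valued extremum is e(T(93, 7)) = 3706, which is strictly less than the density bound 25947/7 since 7 ∤ 93 (the parts of T(93, 7) cannot all be equal).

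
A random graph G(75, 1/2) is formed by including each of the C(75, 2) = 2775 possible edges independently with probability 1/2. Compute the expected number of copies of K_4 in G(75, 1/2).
E[# K_4] = C(75, 4) · (1/2)^C(4, 2) = 1215450 / 2^6 = 607725/32 = 18991.40625

For each 4-subset S of vertices (there are C(75, 4) = 1215450 such S), let X_S = 1 if S induces a K_4 (all C(4, 2) = 6 edges present). Then P(X_S = 1) = (1/2)^6 = 1/64. By linearity of expectation, E[# K_4] = C(75, 4) · (1/2)^6 = 1215450 / 64 = 607725/32 = 18991.40625.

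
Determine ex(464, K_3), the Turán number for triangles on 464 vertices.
ex(464, K_3) = ⌊464^2/4⌋ = 53824

Mantel (1907): a triangle-free graph on n vertices has at most ⌊n^2/4⌋ edges, with equality for the complete bipartite graph K_{⌊n/2⌋, ⌈n/2⌉}. For n = 464: ⌊464^2/4⌋ = ⌊215296/4⌋ = 53824. The extremal graph is K_{232, 232}, which has 232·232 = 53824 edges.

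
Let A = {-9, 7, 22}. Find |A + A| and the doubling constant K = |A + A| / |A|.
K = |A + A| / |A| = 6/3 = 2

Enumerate A + A = {a + b : a, b ∈ A}. With |A| = 3, there are |A|^2 = 9 ordered sum pairs; collecting distinct values, A + A = {-18, -2, 13, 14, 29, 44}, so |A + A| = 6. Thus K = 6/3 = 2. For comparison, the minimum possible |A + A| over all 3-element sets is 2·3 − 1 = 5 (so min K = 5/3), attained only by arithmetic progressions.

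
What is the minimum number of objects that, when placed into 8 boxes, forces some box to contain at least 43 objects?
n = (43 − 1)·8 + 1 = 337

By the generalised pigeonhole principle, to guarantee some box contains ≥ r objects we need more than (r − 1) · k objects total. Threshold: n = (r − 1) · k + 1. With r = 43 and k = 8: n = 42 · 8 + 1 = 336 + 1 = 337. For n = 336 = 42 · 8, we can put exactly 42 objects in every box, avoiding 43 in any single one — so 337 is tight.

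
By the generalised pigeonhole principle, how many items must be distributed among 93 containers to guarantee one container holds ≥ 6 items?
n = (6 − 1)·93 + 1 = 466

By the generalised pigeonhole principle, to guarantee some box contains ≥ r objects we need more than (r − 1) · k objects total. Threshold: n = (r − 1) · k + 1. With r = 6 and k = 93: n = 5 · 93 + 1 = 465 + 1 = 466. For n = 465 = 5 · 93, we can put exactly 5 objects in every box, avoiding 6 in any single one — so 466 is tight.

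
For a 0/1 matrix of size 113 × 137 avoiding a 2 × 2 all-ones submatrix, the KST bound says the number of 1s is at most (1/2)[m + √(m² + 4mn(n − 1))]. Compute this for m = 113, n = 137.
z(113, 137; 2, 2) ≤ (1/2)[113 + √(113² + 4·113·137·136)] = (1/2)[113 + √8434433] = 1508.6048

Kővári–Sós–Turán: let r_1, ..., r_113 be the row sums and z = Σ r_i the total number of 1s. Each pair of columns can share at most one row with both entries 1 (else a 2×2 all-ones block appears), so Σ_i C(r_i, 2) ≤ C(137, 2) = 9316. By convexity Σ_i C(r_i, 2) ≥ 113·C(z/113, 2) = z(z − 113)/(2·113), giving z² − 113z − 113·137·136 ≤ 0 and hence z ≤ (1/2)[113 + √(12769 + 4·2105416)] = (1/2)[113 + √8434433] ≈ (1/2)(113 + 2904.2095) = 1508.6048.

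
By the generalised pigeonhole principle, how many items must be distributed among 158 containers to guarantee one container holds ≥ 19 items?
n = (19 − 1)·158 + 1 = 2845

By the generalised pigeonhole principle, to guarantee some box contains ≥ r objects we need more than (r − 1) · k objects total. Threshold: n = (r − 1) · k + 1. With r = 19 and k = 158: n = 18 · 158 + 1 = 2844 + 1 = 2845. For n = 2844 = 18 · 158, we can put exactly 18 objects in every box, avoiding 19 in any single one — so 2845 is tight.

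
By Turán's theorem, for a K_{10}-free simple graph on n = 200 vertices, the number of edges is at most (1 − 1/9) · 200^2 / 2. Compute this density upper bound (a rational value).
Turán density bound = (8/9) · 200^2/2 = 160000/9 ≈ 17777.7778

Turán's theorem: ex(n, K_{r+1}) is achieved by the complete r-partite Turán graph T(n, r) with parts as balanced as possible, and is at most (1 − 1/r) · n^2/2. For r = 9, n = 200: the density bound is (8/9) · 40000/2 = 160000/9 ≈ 17777.7778. The integer-valued extremum is e(T(200, 9)) = 17777, which is strictly less than the density bound 160000/9 since 9 ∤ 200 (the parts of T(200, 9) cannot all be equal).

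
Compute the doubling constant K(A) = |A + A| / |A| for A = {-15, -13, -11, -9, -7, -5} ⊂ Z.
K = |A + A| / |A| = 11/6

Enumerate A + A = {a + b : a, b ∈ A}. With |A| = 6, there are |A|^2 = 36 ordered sum pairs; collecting distinct values, A + A = {-30, -28, -26, -24, -22, -20, -18, -16, -14, -12, -10}, so |A + A| = 11. Thus K = 11/6. Here |A + A| = 2|A| − 1 = 11, the minimum possible — so K = 11/6 is minimal, which holds iff A is an arithmetic progression.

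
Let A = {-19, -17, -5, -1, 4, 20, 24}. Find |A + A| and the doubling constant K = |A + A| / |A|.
K = |A + A| / |A| = 26/7

Enumerate A + A = {a + b : a, b ∈ A}. With |A| = 7, there are |A|^2 = 49 ordered sum pairs; collecting distinct values, A + A = {-38, -36, -34, -24, -22, -20, -18, -15, -13, -10, -6, -2, -1, 1, 3, 5, 7, 8, 15, 19, 23, 24, 28, 40, 44, 48}, so |A + A| = 26. Thus K = 26/7. For comparison, the minimum possible |A + A| over all 7-element sets is 2·7 − 1 = 13 (so min K = 13/7), attained only by arithmetic progressions.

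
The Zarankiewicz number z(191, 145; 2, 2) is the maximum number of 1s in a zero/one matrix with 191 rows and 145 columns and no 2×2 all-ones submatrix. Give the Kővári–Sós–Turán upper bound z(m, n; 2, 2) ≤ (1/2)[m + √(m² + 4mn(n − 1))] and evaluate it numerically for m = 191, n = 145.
z(191, 145; 2, 2) ≤ (1/2)[191 + √(191² + 4·191·145·144)] = (1/2)[191 + √15988801] = 2094.7999

Kővári–Sós–Turán: let r_1, ..., r_191 be the row sums and z = Σ r_i the total number of 1s. Each pair of columns can share at most one row with both entries 1 (else a 2×2 all-ones block appears), so Σ_i C(r_i, 2) ≤ C(145, 2) = 10440. By convexity Σ_i C(r_i, 2) ≥ 191·C(z/191, 2) = z(z − 191)/(2·191), giving z² − 191z − 191·145·144 ≤ 0 and hence z ≤ (1/2)[191 + √(36481 + 4·3988080)] = (1/2)[191 + √15988801] ≈ (1/2)(191 + 3998.5999) = 2094.7999.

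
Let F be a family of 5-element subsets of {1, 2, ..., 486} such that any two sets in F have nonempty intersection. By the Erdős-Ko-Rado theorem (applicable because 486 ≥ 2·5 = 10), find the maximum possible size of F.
max |F| = C(485, 4) = 2277036685

The Erdős-Ko-Rado theorem states: for n ≥ 2k, an intersecting family of k-subsets of an n-element set has size at most C(n − 1, k − 1), with equality for 'star' families {A ⊆ [n] : |A| = k, i ∈ A} (fix an element i). For n = 486, k = 5: C(485, 4) = 2277036685.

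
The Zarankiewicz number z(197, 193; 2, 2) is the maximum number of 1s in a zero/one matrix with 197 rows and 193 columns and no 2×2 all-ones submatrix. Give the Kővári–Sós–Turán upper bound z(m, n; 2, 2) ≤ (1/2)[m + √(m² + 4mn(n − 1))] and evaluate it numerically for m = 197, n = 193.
z(197, 193; 2, 2) ≤ (1/2)[197 + √(197² + 4·197·193·192)] = (1/2)[197 + √29238937] = 2802.152

Kővári–Sós–Turán: let r_1, ..., r_197 be the row sums and z = Σ r_i the total number of 1s. Each pair of columns can share at most one row with both entries 1 (else a 2×2 all-ones block appears), so Σ_i C(r_i, 2) ≤ C(193, 2) = 18528. By convexity Σ_i C(r_i, 2) ≥ 197·C(z/197, 2) = z(z − 197)/(2·197), giving z² − 197z − 197·193·192 ≤ 0 and hence z ≤ (1/2)[197 + √(38809 + 4·7300032)] = (1/2)[197 + √29238937] ≈ (1/2)(197 + 5407.304) = 2802.152.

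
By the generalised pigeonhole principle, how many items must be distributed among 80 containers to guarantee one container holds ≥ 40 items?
n = (40 − 1)·80 + 1 = 3121

By the generalised pigeonhole principle, to guarantee some box contains ≥ r objects we need more than (r − 1) · k objects total. Threshold: n = (r − 1) · k + 1. With r = 40 and k = 80: n = 39 · 80 + 1 = 3120 + 1 = 3121. For n = 3120 = 39 · 80, we can put exactly 39 objects in every box, avoiding 40 in any single one — so 3121 is tight.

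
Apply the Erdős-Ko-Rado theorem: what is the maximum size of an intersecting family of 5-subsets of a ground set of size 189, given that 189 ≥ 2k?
max |F| = C(188, 4) = 50404915

Erdős-Ko-Rado (1961): when n ≥ 2k, max |F| = C(n−1, k−1). The bound is attained by the star {A : i ∈ A} for any fixed i ∈ [n]. Here C(189−1, 5−1) = C(188, 4) = 50404915.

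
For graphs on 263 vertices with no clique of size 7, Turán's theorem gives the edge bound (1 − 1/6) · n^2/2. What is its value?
Turán density bound = (5/6) · 263^2/2 = 345845/12 ≈ 28820.4167

Turán's theorem: ex(n, K_{r+1}) is achieved by the complete r-partite Turán graph T(n, r) with parts as balanced as possible, and is at most (1 − 1/r) · n^2/2. For r = 6, n = 263: the density bound is (5/6) · 69169/2 = 345845/12 ≈ 28820.4167. The integer-valued extremum is e(T(263, 6)) = 28820, which is strictly less than the density bound 345845/12 since 6 ∤ 263 (the parts of T(263, 6) cannot all be equal).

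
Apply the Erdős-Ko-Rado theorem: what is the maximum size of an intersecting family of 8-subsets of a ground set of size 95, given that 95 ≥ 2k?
max |F| = C(94, 7) = 10235867928

Erdős-Ko-Rado (1961): when n ≥ 2k, max |F| = C(n−1, k−1). The bound is attained by the star {A : i ∈ A} for any fixed i ∈ [n]. Here C(95−1, 8−1) = C(94, 7) = 10235867928.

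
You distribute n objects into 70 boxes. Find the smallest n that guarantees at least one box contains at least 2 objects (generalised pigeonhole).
n = (2 − 1)·70 + 1 = 71

By the generalised pigeonhole principle, to guarantee some box contains ≥ r objects we need more than (r − 1) · k objects total. Threshold: n = (r − 1) · k + 1. With r = 2 and k = 70: n = 1 · 70 + 1 = 70 + 1 = 71. For n = 70 = 1 · 70, we can put exactly 1 objects in every box, avoiding 2 in any single one — so 71 is tight.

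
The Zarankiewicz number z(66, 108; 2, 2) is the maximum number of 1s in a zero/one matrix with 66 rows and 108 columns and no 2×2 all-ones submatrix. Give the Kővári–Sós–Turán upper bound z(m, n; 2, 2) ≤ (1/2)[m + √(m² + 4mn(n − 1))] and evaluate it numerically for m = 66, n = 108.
z(66, 108; 2, 2) ≤ (1/2)[66 + √(66² + 4·66·108·107)] = (1/2)[66 + √3055140] = 906.9479

Kővári–Sós–Turán: let r_1, ..., r_66 be the row sums and z = Σ r_i the total number of 1s. Each pair of columns can share at most one row with both entries 1 (else a 2×2 all-ones block appears), so Σ_i C(r_i, 2) ≤ C(108, 2) = 5778. By convexity Σ_i C(r_i, 2) ≥ 66·C(z/66, 2) = z(z − 66)/(2·66), giving z² − 66z − 66·108·107 ≤ 0 and hence z ≤ (1/2)[66 + √(4356 + 4·762696)] = (1/2)[66 + √3055140] ≈ (1/2)(66 + 1747.8959) = 906.9479.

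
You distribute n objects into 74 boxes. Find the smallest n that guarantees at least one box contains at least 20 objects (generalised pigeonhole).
n = (20 − 1)·74 + 1 = 1407

By the generalised pigeonhole principle, to guarantee some box contains ≥ r objects we need more than (r − 1) · k objects total. Threshold: n = (r − 1) · k + 1. With r = 20 and k = 74: n = 19 · 74 + 1 = 1406 + 1 = 1407. For n = 1406 = 19 · 74, we can put exactly 19 objects in every box, avoiding 20 in any single one — so 1407 is tight.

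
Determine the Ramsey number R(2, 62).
R(2, 62) = 62

R(2, k) = k for all k ≥ 2: in a 2-colouring of K_k, either some edge is red (a red K_2) or all edges are blue (a blue K_k). And K_{61} coloured all-blue has no blue K_62, so R(2, 62) > 61. Hence R(2, 62) = 62.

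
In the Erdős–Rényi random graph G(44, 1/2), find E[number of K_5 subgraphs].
E[# K_5] = C(44, 5) · (1/2)^C(5, 2) = 1086008 / 2^10 = 135751/128 = 1060.5546875

For each 5-subset S of vertices (there are C(44, 5) = 1086008 such S), let X_S = 1 if S induces a K_5 (all C(5, 2) = 10 edges present). Then P(X_S = 1) = (1/2)^10 = 1/1024. By linearity of expectation, E[# K_5] = C(44, 5) · (1/2)^10 = 1086008 / 1024 = 135751/128 = 1060.5546875.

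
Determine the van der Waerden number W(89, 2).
W(89, 2) = 89 + 1 = 90

A 2-term AP is any pair of integers, so a monochromatic 2-AP exists iff some colour is used at least twice. With 89 colours, the colouring i ↦ i on {1, ..., 89} uses each colour once, avoiding any monochromatic pair, so W(89, 2) > 89. For {1, ..., 90}, pigeonhole forces two integers of the same colour, which form a monochromatic 2-AP. Hence W(89, 2) = 90.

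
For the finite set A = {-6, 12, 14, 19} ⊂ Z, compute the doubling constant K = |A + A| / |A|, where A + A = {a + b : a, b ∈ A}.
K = |A + A| / |A| = 10/4 = 5/2

Enumerate A + A = {a + b : a, b ∈ A}. With |A| = 4, there are |A|^2 = 16 ordered sum pairs; collecting distinct values, A + A = {-12, 6, 8, 13, 24, 26, 28, 31, 33, 38}, so |A + A| = 10. Thus K = 10/4 = 5/2. For comparison, the minimum possible |A + A| over all 4-element sets is 2·4 − 1 = 7 (so min K = 7/4), attained only by arithmetic progressions.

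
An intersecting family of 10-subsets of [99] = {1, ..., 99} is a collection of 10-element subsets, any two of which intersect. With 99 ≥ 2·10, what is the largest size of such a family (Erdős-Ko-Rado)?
max |F| = C(98, 9) = 1573664496040

Erdős-Ko-Rado (1961): when n ≥ 2k, max |F| = C(n−1, k−1). The bound is attained by the star {A : i ∈ A} for any fixed i ∈ [n]. Here C(99−1, 10−1) = C(98, 9) = 1573664496040.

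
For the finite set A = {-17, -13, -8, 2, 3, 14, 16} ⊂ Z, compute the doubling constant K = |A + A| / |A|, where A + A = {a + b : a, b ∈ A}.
K = |A + A| / |A| = 27/7

Enumerate A + A = {a + b : a, b ∈ A}. With |A| = 7, there are |A|^2 = 49 ordered sum pairs; collecting distinct values, A + A = {-34, -30, -26, -25, -21, -16, -15, -14, -11, -10, -6, -5, -3, -1, 1, 3, 4, 5, 6, 8, 16, 17, 18, 19, 28, 30, 32}, so |A + A| = 27. Thus K = 27/7. For comparison, the minimum possible |A + A| over all 7-element sets is 2·7 − 1 = 13 (so min K = 13/7), attained only by arithmetic progressions.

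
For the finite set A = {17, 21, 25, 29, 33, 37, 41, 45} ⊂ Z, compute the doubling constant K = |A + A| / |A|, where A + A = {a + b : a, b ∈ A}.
K = |A + A| / |A| = 15/8

Enumerate A + A = {a + b : a, b ∈ A}. With |A| = 8, there are |A|^2 = 64 ordered sum pairs; collecting distinct values, A + A = {34, 38, 42, 46, 50, 54, 58, 62, 66, 70, 74, 78, 82, 86, 90}, so |A + A| = 15. Thus K = 15/8. Here |A + A| = 2|A| − 1 = 15, the minimum possible — so K = 15/8 is minimal, which holds iff A is an arithmetic progression.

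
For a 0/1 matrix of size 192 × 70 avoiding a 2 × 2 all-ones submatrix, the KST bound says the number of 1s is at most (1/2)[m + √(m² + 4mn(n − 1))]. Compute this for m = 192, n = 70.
z(192, 70; 2, 2) ≤ (1/2)[192 + √(192² + 4·192·70·69)] = (1/2)[192 + √3746304] = 1063.7686

Kővári–Sós–Turán: let r_1, ..., r_192 be the row sums and z = Σ r_i the total number of 1s. Each pair of columns can share at most one row with both entries 1 (else a 2×2 all-ones block appears), so Σ_i C(r_i, 2) ≤ C(70, 2) = 2415. By convexity Σ_i C(r_i, 2) ≥ 192·C(z/192, 2) = z(z − 192)/(2·192), giving z² − 192z − 192·70·69 ≤ 0 and hence z ≤ (1/2)[192 + √(36864 + 4·927360)] = (1/2)[192 + √3746304] ≈ (1/2)(192 + 1935.5371) = 1063.7686.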